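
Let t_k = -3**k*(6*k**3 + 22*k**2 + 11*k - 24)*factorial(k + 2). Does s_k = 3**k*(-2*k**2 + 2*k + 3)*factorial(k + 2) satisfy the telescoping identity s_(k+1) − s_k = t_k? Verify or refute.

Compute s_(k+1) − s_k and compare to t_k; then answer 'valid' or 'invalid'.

s_(k+1) = -3**(k + 1)*(2*k**2 + 2*k - 3)*factorial(k + 3)
s_(k+1) − s_k = -3**k*(6*k**3 + 22*k**2 + 11*k - 24)*factorial(k + 2)
(s_(k+1) − s_k) − t_k = 0

valid; difference matches t_k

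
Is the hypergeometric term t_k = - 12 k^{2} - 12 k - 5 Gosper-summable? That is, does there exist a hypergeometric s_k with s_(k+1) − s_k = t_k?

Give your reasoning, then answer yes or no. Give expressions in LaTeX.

t_(k+1)/t_k = (12*k**2 + 36*k + 29)/(12*k**2 + 12*k + 5).
So A=1 and B=1, with C=k**2 + k + 5/12.
Need (1)·f(k+1) − (1)·f(k) = k**2 + k + 5/12.
deg f ≤ 3 (via 0,0,2).
Match coefficients ⇒ f(k) = k*(4*k**2 + 1)/12.
Certificate R = B(k−1)f/C = k*(4*k**2 + 1)/(12*k**2 + 12*k + 5) gives s_k = -4*k**3 - k.
Verify: -12*k**2 - 12*k - 5 matches t_k.

Yes. s_k = - 4 k^{3} - k.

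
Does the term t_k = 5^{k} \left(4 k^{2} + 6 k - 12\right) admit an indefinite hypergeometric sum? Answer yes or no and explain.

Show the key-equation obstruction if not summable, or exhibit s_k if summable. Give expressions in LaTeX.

r(k) = 5*(2*k**2 + 7*k - 1)/(2*k**2 + 3*k - 6) after simplifying.
Gosper form: A/B · C(k+1)/C(k) with A=5, B=1, C=k**2 + 3*k/2 - 3.
Need (5)·f(k+1) − (1)·f(k) = k**2 + 3*k/2 - 3.
d = 2 from the (0,0,2) case.
Coefficient equations give f(k) = (k**2 - k - 3)/4.
So s_k = (B(k−1)f/C)·t_k = ((k**2 - k - 3)/(2*(2*k**2 + 3*k - 6)))·t_k = 5**k*(k**2 - k - 3).
Verify: 5**k*(4*k**2 + 6*k - 12) matches t_k.

Yes. s_k = 5^{k} \left(k^{2} - k - 3\right).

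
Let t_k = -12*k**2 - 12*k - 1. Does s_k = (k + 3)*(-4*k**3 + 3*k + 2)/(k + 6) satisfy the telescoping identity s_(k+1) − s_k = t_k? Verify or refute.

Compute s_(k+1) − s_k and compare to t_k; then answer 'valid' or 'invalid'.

s_(k+1) = (k + 4)*(3*k - 4*(k + 1)**3 + 5)/(k + 7)
s_(k+1) − s_k = (-12*k**4 - 144*k**3 - 409*k**2 - 289*k - 18)/(k**2 + 13*k + 42)
(s_(k+1) − s_k) − t_k = 12*(2*k**3 + 21*k**2 + 19*k + 2)/(k**2 + 13*k + 42)

Invalid: residual 12*(2*k**3 + 21*k**2 + 19*k + 2)/(k**2 + 13*k + 42) ≠ 0.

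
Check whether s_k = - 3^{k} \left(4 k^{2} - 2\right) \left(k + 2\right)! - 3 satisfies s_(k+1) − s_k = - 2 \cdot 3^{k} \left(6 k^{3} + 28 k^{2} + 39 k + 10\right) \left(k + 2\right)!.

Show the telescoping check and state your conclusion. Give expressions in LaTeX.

valid; difference matches t_k

s_(k+1) = -3**(k + 1)*(4*(k + 1)**2 - 2)*factorial(k + 3) - 3
s_(k+1) − s_k = -2*3**k*(6*k**3 + 28*k**2 + 39*k + 10)*factorial(k + 2)
(s_(k+1) − s_k) − t_k = 0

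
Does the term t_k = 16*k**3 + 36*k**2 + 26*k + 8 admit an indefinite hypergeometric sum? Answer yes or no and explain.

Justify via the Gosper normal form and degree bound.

Yes. s_k = k*(4*k**3 + 4*k**2 - k + 1).

The ratio is (8*k**3 + 42*k**2 + 73*k + 43)/(8*k**3 + 18*k**2 + 13*k + 4).
So A=1 and B=1, with C=k**3 + 9*k**2/4 + 13*k/8 + 1/2.
f must satisfy (1)·f(k+1) − (1)·f(k) = k**3 + 9*k**2/4 + 13*k/8 + 1/2.
From deg A=0, deg B=0, deg C=3: d=4.
Coefficient equations give f(k) = k*(4*k**3 + 4*k**2 - k + 1)/16.
R(k) = B(k−1)·f(k)/C(k) = k*(4*k**3 + 4*k**2 - k + 1)/(2*(8*k**3 + 18*k**2 + 13*k + 4)); s_k = R·t_k = k*(4*k**3 + 4*k**2 - k + 1).
Check: Δs_k = 16*k**3 + 36*k**2 + 26*k + 8. ✓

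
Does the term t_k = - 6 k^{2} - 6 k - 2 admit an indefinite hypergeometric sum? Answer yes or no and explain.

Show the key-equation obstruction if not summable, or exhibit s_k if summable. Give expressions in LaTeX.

Yes. s_k = - 2 k^{3}.

Ratio r(k) = (3*k**2 + 9*k + 7)/(3*k**2 + 3*k + 1).
Gosper form: A/B · C(k+1)/C(k) with A=1, B=1, C=k**2 + k + 1/3.
Solve (1)·f(k+1) − (1)·f(k) = k**2 + k + 1/3.
Degrees (0,0,2) ⇒ d ≤ 3.
Solve for f: f(k) = k**3/3 (degree 3 ≤ 3).
R(k) = B(k−1)·f(k)/C(k) = k**3/(3*k**2 + 3*k + 1); s_k = R·t_k = -2*k**3.
s_(k+1) − s_k = 2*k**3 - 2*(k + 1)**3 = t_k.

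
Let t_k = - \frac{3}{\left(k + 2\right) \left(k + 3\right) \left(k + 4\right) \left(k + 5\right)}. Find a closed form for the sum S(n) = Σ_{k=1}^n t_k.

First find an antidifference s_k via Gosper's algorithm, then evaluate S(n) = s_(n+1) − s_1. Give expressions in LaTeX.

S(n) = \frac{n \left(- n^{2} - 12 n - 47\right)}{60 \left(n^{3} + 12 n^{2} + 47 n + 60\right)}

Compute t_(k+1)/t_k: get (k + 2)/(k + 6).
Normal form (A,B,C) = (k + 2, k + 6, 1).
f must satisfy (k + 2)·f(k+1) − (k + 5)·f(k) = 1.
d = 3 from the (1,1,0) case.
A polynomial solution: f(k) = k*(k**2 + 9*k + 26)/72.
Get s_k = R·t_k = k*(-k**2 - 9*k - 26)/(24*(k + 2)*(k + 3)*(k + 4)) with R(k) = B(k−1)f(k)/C(k) = k*(k + 5)*(k**2 + 9*k + 26)/72.
Verify: -3/(k**4 + 14*k**3 + 71*k**2 + 154*k + 120) matches t_k.
Evaluate: s_(n+1) = (-n**3 - 12*n**2 - 47*n - 36)/(24*(n**3 + 12*n**2 + 47*n + 60)); subtract s_(1) = -1/40 ⇒ S(n) = n*(-n**2 - 12*n - 47)/(60*(n**3 + 12*n**2 + 47*n + 60)).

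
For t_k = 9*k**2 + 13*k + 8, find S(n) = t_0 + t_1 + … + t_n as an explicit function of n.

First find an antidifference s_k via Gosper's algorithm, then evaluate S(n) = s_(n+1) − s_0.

S(n) = 3*n**3 + 11*n**2 + 16*n + 8

Ratio r(k) = (9*k**2 + 31*k + 30)/(9*k**2 + 13*k + 8).
So A=1 and B=1, with C=k**2 + 13*k/9 + 8/9.
Solve (1)·f(k+1) − (1)·f(k) = k**2 + 13*k/9 + 8/9.
Degrees (0,0,2) ⇒ d ≤ 3.
Solve for f: f(k) = k*(3*k**2 + 2*k + 3)/9 (degree 3 ≤ 3).
So s_k = (B(k−1)f/C)·t_k = (k*(3*k**2 + 2*k + 3)/(9*k**2 + 13*k + 8))·t_k = k*(3*k**2 + 2*k + 3).
Check: Δs_k = 9*k**2 + 13*k + 8. ✓
Σ_(k=0)^n t_k = s_(n+1) − s_(0) = (3*n**3 + 11*n**2 + 16*n + 8) − (0), i.e. 3*n**3 + 11*n**2 + 16*n + 8.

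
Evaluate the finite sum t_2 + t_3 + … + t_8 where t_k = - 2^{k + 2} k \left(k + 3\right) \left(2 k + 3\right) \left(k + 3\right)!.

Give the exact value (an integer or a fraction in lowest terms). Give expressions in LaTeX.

r(k) = 2*(k + 1)*(k + 4)**2*(2*k + 5)/(k*(k + 3)*(2*k + 3)) after simplifying.
Factor: A=2*k + 8; B=1; C=k**3 + 9*k**2/2 + 9*k/2.
Set up (2*k + 8)·f(k+1) − (1)·f(k) − (k**3 + 9*k**2/2 + 9*k/2) = 0.
d = 2 from the (1,0,3) case.
Match coefficients ⇒ f(k) = k*(k - 1)/2.
Then R = B(k−1)f/C = (k - 1)/((k + 3)*(2*k + 3)), so s_k = R(k)·t_k = -2**(k + 2)*k*(k - 1)*factorial(k + 3).
Check: Δs_k = -2**(k + 2)*k*(k + 3)*(2*k + 3)*factorial(k + 3). ✓
Σ_(k=2)^(8) t_k = s_(9) − s_(2) = -70631659929600 − (-3840) = -70631659925760.

Σ = -70631659925760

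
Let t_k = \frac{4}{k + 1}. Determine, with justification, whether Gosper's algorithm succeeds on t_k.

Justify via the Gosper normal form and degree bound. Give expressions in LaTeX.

No — t_k has no hypergeometric antidifference.

r(k) = (k + 1)/(k + 2) after simplifying.
Take A(k)=k + 1, B(k)=k + 2, C(k)=1.
Set up (k + 1)·f(k+1) − (k + 1)·f(k) − (1) = 0.
From deg A=1, deg B=1, deg C=0: d=0.
Write f(k) = c0. Then LHS − RHS = -1, requiring -1 = 0: contradictory. No certificate.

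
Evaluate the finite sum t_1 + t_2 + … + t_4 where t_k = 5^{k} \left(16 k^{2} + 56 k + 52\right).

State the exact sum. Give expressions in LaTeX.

Step 1: r(k) = 5*(4*k**2 + 22*k + 31)/(4*k**2 + 14*k + 13).
Take A(k)=5, B(k)=1, C(k)=k**2 + 7*k/2 + 13/4.
Key eq: (5)·f(k+1) = (1)·f(k) + (k**2 + 7*k/2 + 13/4).
Bound: deg f ≤ 2.
Coefficient equations give f(k) = (4*k**2 + 4*k + 3)/16.
Certificate R = B(k−1)f/C = (4*k**2 + 4*k + 3)/(4*(4*k**2 + 14*k + 13)) gives s_k = 5**k*(4*k**2 + 4*k + 3).
Check: Δs_k = 5**k*(16*k**2 + 56*k + 52). ✓
Sum = s_(5) − s_(1); s_(5) = 384375, s_(1) = 55 ⇒ 384320.

Σ = 384320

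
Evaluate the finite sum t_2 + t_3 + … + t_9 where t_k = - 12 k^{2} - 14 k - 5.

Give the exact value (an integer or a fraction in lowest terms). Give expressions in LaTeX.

Step 1: r(k) = (12*k**2 + 38*k + 31)/(12*k**2 + 14*k + 5).
Take A(k)=1, B(k)=1, C(k)=k**2 + 7*k/6 + 5/12.
f must satisfy (1)·f(k+1) − (1)·f(k) = k**2 + 7*k/6 + 5/12.
d = 3 from the (0,0,2) case.
A polynomial solution: f(k) = k**2*(4*k + 1)/12.
So s_k = (B(k−1)f/C)·t_k = (k**2*(4*k + 1)/(12*k**2 + 14*k + 5))·t_k = k**2*(-4*k - 1).
Δs = -12*k**2 - 14*k - 5, as required.
Telescoping: Σ = s_(10) − s_(2) = -4100 − (-36) = -4064.

Σ = -4064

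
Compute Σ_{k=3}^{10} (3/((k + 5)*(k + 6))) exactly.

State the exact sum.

Ratio r(k) = (k + 5)/(k + 7).
A = k + 5, B = k + 7, C = 1.
Need (k + 5)·f(k+1) − (k + 6)·f(k) = 1.
deg f ≤ 1 (via 1,1,0).
Coefficient equations give f(k) = k/5.
R(k) = B(k−1)·f(k)/C(k) = k*(k + 6)/5; s_k = R·t_k = 3*k/(5*(k + 5)).
Check: Δs_k = 3/(k**2 + 11*k + 30). ✓
Evaluate s at k=11 and k=3: 33/80 and 9/40; difference 3/16.

Σ = 3/16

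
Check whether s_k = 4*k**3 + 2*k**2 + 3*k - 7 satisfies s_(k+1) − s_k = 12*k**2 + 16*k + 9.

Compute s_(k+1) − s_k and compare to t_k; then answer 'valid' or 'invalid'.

s_(k+1) = 4*k**3 + 14*k**2 + 19*k + 2
s_(k+1) − s_k = 12*k**2 + 16*k + 9
(s_(k+1) − s_k) − t_k = 0

valid; difference matches t_k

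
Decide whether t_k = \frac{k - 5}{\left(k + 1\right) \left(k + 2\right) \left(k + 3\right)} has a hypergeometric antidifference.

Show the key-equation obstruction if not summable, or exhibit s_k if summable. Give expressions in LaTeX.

Yes. s_k = \frac{k \left(- k - 4\right)}{\left(k + 1\right) \left(k + 2\right)}.

Compute t_(k+1)/t_k: get (k - 4)*(k + 1)/((k - 5)*(k + 4)).
Factor: A=k + 1; B=k + 4; C=k - 5.
f must satisfy (k + 1)·f(k+1) − (k + 3)·f(k) = k - 5.
d = 2 from the (1,1,1) case.
Match coefficients ⇒ f(k) = -k*(k + 4).
So s_k = (B(k−1)f/C)·t_k = (-k*(k + 3)*(k + 4)/(k - 5))·t_k = k*(-k - 4)/((k + 1)*(k + 2)).
s_(k+1) − s_k = (k - 5)/(k**3 + 6*k**2 + 11*k + 6) = t_k.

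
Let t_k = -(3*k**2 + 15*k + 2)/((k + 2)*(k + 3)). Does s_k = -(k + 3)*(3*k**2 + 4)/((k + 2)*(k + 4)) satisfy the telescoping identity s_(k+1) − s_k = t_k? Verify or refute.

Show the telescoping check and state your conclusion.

Invalid: residual 2*(9*k**2 + 29*k - 2)/(k**4 + 14*k**3 + 71*k**2 + 154*k + 120) ≠ 0.

s_(k+1) = -(k + 4)*(3*(k + 1)**2 + 4)/((k + 3)*(k + 5))
s_(k+1) − s_k = (-3*k**4 - 42*k**3 - 179*k**2 - 260*k - 44)/(k**4 + 14*k**3 + 71*k**2 + 154*k + 120)
(s_(k+1) − s_k) − t_k = 2*(9*k**2 + 29*k - 2)/(k**4 + 14*k**3 + 71*k**2 + 154*k + 120)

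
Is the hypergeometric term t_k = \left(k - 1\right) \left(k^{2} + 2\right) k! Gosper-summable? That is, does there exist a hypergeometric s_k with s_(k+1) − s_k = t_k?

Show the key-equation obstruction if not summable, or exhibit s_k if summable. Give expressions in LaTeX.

r(k) = k*(k + 1)*((k + 1)**2 + 2)/((k - 1)*(k**2 + 2)) after simplifying.
Factor: A=k + 1; B=1; C=k**3 - k**2 + 2*k - 2.
Need (k + 1)·f(k+1) − (1)·f(k) = k**3 - k**2 + 2*k - 2.
deg f ≤ 2 (via 1,0,3).
Solve for f: f(k) = (k - 2)*(k - 1) (degree 2 ≤ 2).
Get s_k = R·t_k = (k - 2)*(k - 1)*factorial(k) with R(k) = B(k−1)f(k)/C(k) = (k - 2)/(k**2 + 2).
Check: Δs_k = (k - 1)*(k**2 + 2)*factorial(k). ✓

Yes. s_k = \left(k - 2\right) \left(k - 1\right) k!.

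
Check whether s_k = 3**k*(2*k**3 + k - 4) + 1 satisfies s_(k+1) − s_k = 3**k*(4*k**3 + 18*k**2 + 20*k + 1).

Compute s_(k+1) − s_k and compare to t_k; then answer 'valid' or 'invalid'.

Valid: the claim telescopes to t_k.

s_(k+1) = 3**(k + 1)*(k + 2*(k + 1)**3 - 3) + 1
s_(k+1) − s_k = 3**k*(4*k**3 + 18*k**2 + 20*k + 1)
(s_(k+1) − s_k) − t_k = 0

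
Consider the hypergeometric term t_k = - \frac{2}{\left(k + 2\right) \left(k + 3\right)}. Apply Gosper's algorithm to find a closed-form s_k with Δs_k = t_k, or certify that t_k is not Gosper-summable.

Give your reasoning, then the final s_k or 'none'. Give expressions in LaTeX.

Step 1: r(k) = (k + 2)/(k + 4).
Normal form (A,B,C) = (k + 2, k + 4, 1).
Set up (k + 2)·f(k+1) − (k + 3)·f(k) − (1) = 0.
Bound: deg f ≤ 1.
Solving with deg f ≤ 1: f(k) = k/2.
Certificate R = B(k−1)f/C = k*(k + 3)/2 gives s_k = -k/(k + 2).
s_(k+1) − s_k = -2/(k**2 + 5*k + 6) = t_k.

s_k = - \frac{k}{k + 2}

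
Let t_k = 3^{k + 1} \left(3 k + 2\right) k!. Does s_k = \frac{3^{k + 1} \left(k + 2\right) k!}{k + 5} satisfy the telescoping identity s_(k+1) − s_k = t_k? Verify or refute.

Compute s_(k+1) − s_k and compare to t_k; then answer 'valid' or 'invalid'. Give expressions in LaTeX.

s_(k+1) = 3**(k + 2)*(k + 3)*factorial(k + 1)/(k + 6)
s_(k+1) − s_k = 3**(k + 1)*(3*k**3 + 26*k**2 + 61*k + 33)*factorial(k)/((k + 5)*(k + 6))
(s_(k+1) − s_k) − t_k = -3**(k + 2)*(3*k**2 + 17*k + 9)*factorial(k)/((k + 5)*(k + 6))

Invalid: residual - \frac{3^{k + 2} \left(3 k^{2} + 17 k + 9\right) k!}{\left(k + 5\right) \left(k + 6\right)} ≠ 0.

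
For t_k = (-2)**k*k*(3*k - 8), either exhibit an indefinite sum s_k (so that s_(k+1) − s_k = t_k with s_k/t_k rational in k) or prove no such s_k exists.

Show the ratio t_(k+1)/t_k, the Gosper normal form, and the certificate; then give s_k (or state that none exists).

Step 1: r(k) = 2*(-3*k**2 + 2*k + 5)/(k*(3*k - 8)).
So A=-2 and B=1, with C=k**2 - 8*k/3.
Need (-2)·f(k+1) − (1)·f(k) = k**2 - 8*k/3.
Bound: deg f ≤ 2.
Solving with deg f ≤ 2: f(k) = -(k**2 - 4*k + 2)/3.
Get s_k = R·t_k = (-2)**k*(-k**2 + 4*k - 2) with R(k) = B(k−1)f(k)/C(k) = -(k**2 - 4*k + 2)/(k*(3*k - 8)).
Δs = (-2)**k*k*(3*k - 8), as required.

s_k = (-2)**k*(-k**2 + 4*k - 2)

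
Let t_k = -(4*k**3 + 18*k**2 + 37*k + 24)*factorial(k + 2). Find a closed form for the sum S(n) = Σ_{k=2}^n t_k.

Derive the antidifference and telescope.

The ratio is (4*k**4 + 42*k**3 + 175*k**2 + 338*k + 249)/(4*k**3 + 18*k**2 + 37*k + 24).
So A=k + 3 and B=1, with C=k**3 + 9*k**2/2 + 37*k/4 + 6.
Solve (k + 3)·f(k+1) − (1)·f(k) = k**3 + 9*k**2/2 + 37*k/4 + 6.
d = 2 from the (1,0,3) case.
Solve for f: f(k) = (4*k**2 + 2*k + 3)/4 (degree 2 ≤ 2).
So s_k = (B(k−1)f/C)·t_k = ((4*k**2 + 2*k + 3)/(4*k**3 + 18*k**2 + 37*k + 24))·t_k = -(4*k**2 + 2*k + 3)*factorial(k + 2).
Verify: -(4*k**3 + 18*k**2 + 37*k + 24)*factorial(k + 2) matches t_k.
Evaluate: s_(n+1) = -(4*n**2 + 10*n + 9)*factorial(n + 3); subtract s_(2) = -552 ⇒ S(n) = -4*n**2*factorial(n + 3) - 10*n*factorial(n + 3) - 9*factorial(n + 3) + 552.

S(n) = -4*n**2*factorial(n + 3) - 10*n*factorial(n + 3) - 9*factorial(n + 3) + 552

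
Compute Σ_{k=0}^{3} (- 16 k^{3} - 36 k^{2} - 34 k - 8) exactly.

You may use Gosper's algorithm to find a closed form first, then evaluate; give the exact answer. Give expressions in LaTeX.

Σ = -1316

The ratio is (8*k**3 + 42*k**2 + 77*k + 47)/(8*k**3 + 18*k**2 + 17*k + 4).
Normal form (A,B,C) = (1, 1, k**3 + 9*k**2/4 + 17*k/8 + 1/2).
Set up (1)·f(k+1) − (1)·f(k) − (k**3 + 9*k**2/4 + 17*k/8 + 1/2) = 0.
Degrees (0,0,3) ⇒ d ≤ 4.
Coefficient equations give f(k) = k*(2*k - 1)*(2*k**2 + 3*k + 3)/16.
So s_k = (B(k−1)f/C)·t_k = (k*(2*k - 1)*(2*k**2 + 3*k + 3)/(2*(8*k**3 + 18*k**2 + 17*k + 4)))·t_k = k*(-4*k**3 - 4*k**2 - 3*k + 3).
Δs = -16*k**3 - 36*k**2 - 34*k - 8, as required.
Evaluate s at k=4 and k=0: -1316 and 0; difference -1316.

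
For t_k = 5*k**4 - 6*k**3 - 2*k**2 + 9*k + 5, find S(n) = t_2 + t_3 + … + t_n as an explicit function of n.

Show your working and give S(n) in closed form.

Step 1: r(k) = (5*k**4 + 14*k**3 + 10*k**2 + 7*k + 11)/(5*k**4 - 6*k**3 - 2*k**2 + 9*k + 5).
So A=1 and B=1, with C=k**4 - 6*k**3/5 - 2*k**2/5 + 9*k/5 + 1.
f must satisfy (1)·f(k+1) − (1)·f(k) = k**4 - 6*k**3/5 - 2*k**2/5 + 9*k/5 + 1.
Bound: deg f ≤ 5.
A polynomial solution: f(k) = k**2*(k**3 - 4*k**2 + 4*k + 4)/5.
So s_k = (B(k−1)f/C)·t_k = (k**2*(k**3 - 4*k**2 + 4*k + 4)/(5*k**4 - 6*k**3 - 2*k**2 + 9*k + 5))·t_k = k**2*(k**3 - 4*k**2 + 4*k + 4).
Check: Δs_k = 5*k**4 - 6*k**3 - 2*k**2 + 9*k + 5. ✓
Evaluate: s_(n+1) = n**5 + n**4 - 2*n**3 + 2*n**2 + 9*n + 5; subtract s_(2) = 16 ⇒ S(n) = n**5 + n**4 - 2*n**3 + 2*n**2 + 9*n - 11.

S(n) = n**5 + n**4 - 2*n**3 + 2*n**2 + 9*n - 11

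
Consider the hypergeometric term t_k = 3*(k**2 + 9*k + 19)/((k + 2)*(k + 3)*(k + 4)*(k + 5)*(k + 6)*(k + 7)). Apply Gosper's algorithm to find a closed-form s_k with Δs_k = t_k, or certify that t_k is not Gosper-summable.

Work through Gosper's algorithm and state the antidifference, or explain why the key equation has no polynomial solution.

r(k) = (k + 2)*(9*k + (k + 1)**2 + 28)/((k + 8)*(k**2 + 9*k + 19)) after simplifying.
Normal form (A,B,C) = (k + 2, k + 8, k**2 + 9*k + 19).
Need (k + 2)·f(k+1) − (k + 7)·f(k) = k**2 + 9*k + 19.
Bound: deg f ≤ 5.
Solving with deg f ≤ 5: f(k) = k*(k + 3)*(k + 5)*(k**2 + 12*k + 44)/144.
Then R = B(k−1)f/C = k*(k + 3)*(k + 5)*(k + 7)*(k**2 + 12*k + 44)/(144*(k**2 + 9*k + 19)), so s_k = R(k)·t_k = k*(k**2 + 12*k + 44)/(48*(k**3 + 12*k**2 + 44*k + 48)).
Verify: 3*(k**2 + 9*k + 19)/(k**6 + 27*k**5 + 295*k**4 + 1665*k**3 + 5104*k**2 + 8028*k + 5040) matches t_k.

s_k = k*(k**2 + 12*k + 44)/(48*(k**3 + 12*k**2 + 44*k + 48))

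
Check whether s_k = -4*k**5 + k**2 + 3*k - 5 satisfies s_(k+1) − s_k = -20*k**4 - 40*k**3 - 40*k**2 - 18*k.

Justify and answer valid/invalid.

Valid: the claim telescopes to t_k.

s_(k+1) = 3*k - 4*(k + 1)**5 + (k + 1)**2 - 2
s_(k+1) − s_k = 2*k*(-10*k**3 - 20*k**2 - 20*k - 9)
(s_(k+1) − s_k) − t_k = 0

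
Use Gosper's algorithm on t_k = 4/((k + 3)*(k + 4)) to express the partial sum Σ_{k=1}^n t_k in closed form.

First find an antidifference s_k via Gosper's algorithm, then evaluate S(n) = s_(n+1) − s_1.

S(n) = n/(n + 4)

t_(k+1)/t_k = (k + 3)/(k + 5).
So A=k + 3 and B=k + 5, with C=1.
Solve (k + 3)·f(k+1) − (k + 4)·f(k) = 1.
d = 1 from the (1,1,0) case.
Match coefficients ⇒ f(k) = k/3.
So s_k = (B(k−1)f/C)·t_k = (k*(k + 4)/3)·t_k = 4*k/(3*(k + 3)).
Verify: 4/(k**2 + 7*k + 12) matches t_k.
Telescope: S(n) = s_(n+1) − s_(1) = 4*(n + 1)/(3*(n + 4)) − (1/3) = n/(n + 4).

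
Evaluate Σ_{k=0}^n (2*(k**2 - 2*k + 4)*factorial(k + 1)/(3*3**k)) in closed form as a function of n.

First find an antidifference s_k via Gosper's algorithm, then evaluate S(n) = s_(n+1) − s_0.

S(n) = 2*(6*3**n + n**3*factorial(n) + 2*n**2*factorial(n) - n*factorial(n) - 2*factorial(n))/(3*3**n)

Compute t_(k+1)/t_k: get (k + 2)*(-2*k + (k + 1)**2 + 2)/(3*(k**2 - 2*k + 4)).
Normal form (A,B,C) = (k/3 + 2/3, 1, k**2 - 2*k + 4).
Need (k/3 + 2/3)·f(k+1) − (1)·f(k) = k**2 - 2*k + 4.
d = 1 from the (1,0,2) case.
Match coefficients ⇒ f(k) = 3*(k - 2).
Then R = B(k−1)f/C = 3*(k - 2)/(k**2 - 2*k + 4), so s_k = R(k)·t_k = 2*(k - 2)*factorial(k + 1)/3**k.
Check: Δs_k = 2*(k**2 - 2*k + 4)*factorial(k + 1)/(3*3**k). ✓
Telescope: S(n) = s_(n+1) − s_(0) = 2*3**(-n - 1)*(n - 1)*factorial(n + 2) − (-4) = 2*(6*3**n + n**3*factorial(n) + 2*n**2*factorial(n) - n*factorial(n) - 2*factorial(n))/(3*3**n).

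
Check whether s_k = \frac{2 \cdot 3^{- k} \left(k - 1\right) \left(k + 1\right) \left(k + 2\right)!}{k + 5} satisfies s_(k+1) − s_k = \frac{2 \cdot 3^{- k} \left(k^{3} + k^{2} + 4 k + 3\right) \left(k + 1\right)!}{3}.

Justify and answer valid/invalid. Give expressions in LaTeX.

s_(k+1) = 2*k*(k + 2)*factorial(k + 3)/(3*3**k*(k + 6))
s_(k+1) − s_k = 2*(k**4 + 7*k**3 + 13*k**2 + 33*k + 18)*factorial(k + 2)/(3*3**k*(k + 5)*(k + 6))
(s_(k+1) − s_k) − t_k = -2*(k**4 + 6*k**3 + 6*k**2 + 23*k + 18)*factorial(k + 1)/(3**k*(k + 5)*(k + 6))

Invalid: residual - \frac{2 \cdot 3^{- k} \left(k^{4} + 6 k^{3} + 6 k^{2} + 23 k + 18\right) \left(k + 1\right)!}{\left(k + 5\right) \left(k + 6\right)} ≠ 0.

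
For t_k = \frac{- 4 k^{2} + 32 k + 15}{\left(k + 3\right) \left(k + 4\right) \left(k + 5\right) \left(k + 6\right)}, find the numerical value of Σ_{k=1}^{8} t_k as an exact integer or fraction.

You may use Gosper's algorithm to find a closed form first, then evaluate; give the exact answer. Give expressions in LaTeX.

The ratio is (k + 3)*(32*k - 4*(k + 1)**2 + 47)/((k + 7)*(-4*k**2 + 32*k + 15)).
Take A(k)=k + 3, B(k)=k + 7, C(k)=k**2 - 8*k - 15/4.
Set up (k + 3)·f(k+1) − (k + 6)·f(k) − (k**2 - 8*k - 15/4) = 0.
deg f ≤ 3 (via 1,1,2).
Solve for f: f(k) = -k*(k**2 + 92*k + 7)/80 (degree 3 ≤ 3).
Get s_k = R·t_k = k*(k**2 + 92*k + 7)/(20*(k + 3)*(k + 4)*(k + 5)) with R(k) = B(k−1)f(k)/C(k) = -k*(k + 6)*(k**2 + 92*k + 7)/(20*(4*k**2 - 32*k - 15)).
Δs = (-4*k**2 + 32*k + 15)/(k**4 + 18*k**3 + 119*k**2 + 342*k + 360), as required.
Telescoping: Σ = s_(9) − s_(1) = 687/3640 − (1/24) = 803/5460.

Σ = 803/5460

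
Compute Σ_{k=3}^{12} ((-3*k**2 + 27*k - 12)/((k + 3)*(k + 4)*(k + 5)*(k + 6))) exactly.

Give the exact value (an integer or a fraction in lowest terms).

The ratio is -(k + 3)*(9*k - (k + 1)**2 + 5)/((k + 7)*(k**2 - 9*k + 4)).
Factor: A=k + 3; B=k + 7; C=k**2 - 9*k + 4.
Solve (k + 3)·f(k+1) − (k + 6)·f(k) = k**2 - 9*k + 4.
Bound: deg f ≤ 3.
A polynomial solution: f(k) = k*(k**2 - 33*k + 92)/45.
Certificate R = B(k−1)f/C = k*(k + 6)*(k**2 - 33*k + 92)/(45*(k**2 - 9*k + 4)) gives s_k = -k*(k**2 - 33*k + 92)/(15*(k + 3)*(k + 4)*(k + 5)).
Check: Δs_k = 3*(-k**2 + 9*k - 4)/(k**4 + 18*k**3 + 119*k**2 + 342*k + 360). ✓
Telescoping: Σ = s_(13) − s_(3) = 91/3060 − (-1/840) = 265/8568.

Σ = 265/8568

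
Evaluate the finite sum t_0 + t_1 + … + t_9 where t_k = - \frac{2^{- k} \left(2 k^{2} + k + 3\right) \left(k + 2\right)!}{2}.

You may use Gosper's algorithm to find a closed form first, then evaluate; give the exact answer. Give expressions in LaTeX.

The ratio is (k + 3)*(k + 2*(k + 1)**2 + 4)/(2*(2*k**2 + k + 3)).
So A=k/2 + 3/2 and B=1, with C=k**2 + k/2 + 3/2.
f must satisfy (k/2 + 3/2)·f(k+1) − (1)·f(k) = k**2 + k/2 + 3/2.
deg f ≤ 1 (via 1,0,2).
Coefficient equations give f(k) = 2*k - 3.
Certificate R = B(k−1)f/C = 2*(2*k - 3)/(2*k**2 + k + 3) gives s_k = -(2*k - 3)*factorial(k + 2)/2**k.
Δs = -(2*k**2 + k + 3)*factorial(k + 2)/(2*2**k), as required.
Sum = s_(10) − s_(0); s_(10) = -7952175, s_(0) = 6 ⇒ -7952181.

Σ = -7952181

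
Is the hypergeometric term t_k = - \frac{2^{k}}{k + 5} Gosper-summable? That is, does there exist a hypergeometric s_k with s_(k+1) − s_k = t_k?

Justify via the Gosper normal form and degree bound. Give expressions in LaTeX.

No — key equation has no polynomial f.

r(k) = 2*(k + 5)/(k + 6) after simplifying.
Gosper form: A/B · C(k+1)/C(k) with A=2*k + 10, B=k + 6, C=1.
Key eq: (2*k + 10)·f(k+1) = (k + 5)·f(k) + (1).
deg f ≤ -1 (via 1,1,0).
deg f ≤ -1 is impossible — no certificate.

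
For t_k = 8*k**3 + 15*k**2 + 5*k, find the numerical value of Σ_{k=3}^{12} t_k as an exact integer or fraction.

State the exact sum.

Σ = 58650

Ratio r(k) = (8*k**3 + 39*k**2 + 59*k + 28)/(k*(8*k**2 + 15*k + 5)).
So A=1 and B=1, with C=k**3 + 15*k**2/8 + 5*k/8.
Key eq: (1)·f(k+1) = (1)·f(k) + (k**3 + 15*k**2/8 + 5*k/8).
d = 4 from the (0,0,3) case.
Solving with deg f ≤ 4: f(k) = k**2*(k - 1)*(2*k + 3)/8.
Certificate R = B(k−1)f/C = k*(k - 1)*(2*k + 3)/(8*k**2 + 15*k + 5) gives s_k = k**2*(2*k**2 + k - 3).
Verify: k*(8*k**2 + 15*k + 5) matches t_k.
Evaluate s at k=13 and k=3: 58812 and 162; difference 58650.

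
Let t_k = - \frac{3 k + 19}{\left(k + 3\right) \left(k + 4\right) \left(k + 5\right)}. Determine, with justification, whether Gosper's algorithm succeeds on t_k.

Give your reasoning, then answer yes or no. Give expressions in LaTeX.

Yes. s_k = \frac{k \left(- 7 k - 31\right)}{6 \left(k + 3\right) \left(k + 4\right)}.

Step 1: r(k) = (k + 3)*(3*k + 22)/((k + 6)*(3*k + 19)).
A = k + 3, B = k + 6, C = k + 19/3.
Solve (k + 3)·f(k+1) − (k + 5)·f(k) = k + 19/3.
Bound: deg f ≤ 2.
Solving with deg f ≤ 2: f(k) = k*(7*k + 31)/18.
R(k) = B(k−1)·f(k)/C(k) = k*(k + 5)*(7*k + 31)/(6*(3*k + 19)); s_k = R·t_k = k*(-7*k - 31)/(6*(k + 3)*(k + 4)).
Check: Δs_k = (-3*k - 19)/(k**3 + 12*k**2 + 47*k + 60). ✓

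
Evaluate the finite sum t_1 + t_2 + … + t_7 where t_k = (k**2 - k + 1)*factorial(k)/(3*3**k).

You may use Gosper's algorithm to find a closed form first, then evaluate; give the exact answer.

Σ = 35597/729

Step 1: r(k) = -(k + 1)*(k - (k + 1)**2)/(3*k**2 - 3*k + 3).
Factor: A=k/3 + 1/3; B=1; C=k**2 - k + 1.
Set up (k/3 + 1/3)·f(k+1) − (1)·f(k) − (k**2 - k + 1) = 0.
deg f ≤ 1 (via 1,0,2).
Solving with deg f ≤ 1: f(k) = 3*k.
Then R = B(k−1)f/C = 3*k/(k**2 - k + 1), so s_k = R(k)·t_k = k*factorial(k)/3**k.
Check: Δs_k = (k**2 - k + 1)*factorial(k)/(3*3**k). ✓
Evaluate s at k=8 and k=1: 35840/729 and 1/3; difference 35597/729.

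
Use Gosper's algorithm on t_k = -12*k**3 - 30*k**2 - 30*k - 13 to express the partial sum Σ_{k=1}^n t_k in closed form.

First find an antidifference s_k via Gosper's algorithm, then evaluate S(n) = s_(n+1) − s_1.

S(n) = n*(-3*n**3 - 16*n**2 - 33*n - 33)

t_(k+1)/t_k = (12*k**3 + 66*k**2 + 126*k + 85)/(12*k**3 + 30*k**2 + 30*k + 13).
Factor: A=1; B=1; C=k**3 + 5*k**2/2 + 5*k/2 + 13/12.
Need (1)·f(k+1) − (1)·f(k) = k**3 + 5*k**2/2 + 5*k/2 + 13/12.
deg f ≤ 4 (via 0,0,3).
Match coefficients ⇒ f(k) = k*(3*k**3 + 4*k**2 + 3*k + 3)/12.
So s_k = (B(k−1)f/C)·t_k = (k*(3*k**3 + 4*k**2 + 3*k + 3)/(12*k**3 + 30*k**2 + 30*k + 13))·t_k = k*(-3*k**3 - 4*k**2 - 3*k - 3).
Check: Δs_k = -12*k**3 - 30*k**2 - 30*k - 13. ✓
Telescope: S(n) = s_(n+1) − s_(1) = -3*n**4 - 16*n**3 - 33*n**2 - 33*n - 13 − (-13) = n*(-3*n**3 - 16*n**2 - 33*n - 33).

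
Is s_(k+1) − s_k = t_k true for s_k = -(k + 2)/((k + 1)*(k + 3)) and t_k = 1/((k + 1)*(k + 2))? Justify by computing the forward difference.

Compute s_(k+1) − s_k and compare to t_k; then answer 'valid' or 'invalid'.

s_(k+1) = (-k - 3)/((k + 2)*(k + 4))
s_(k+1) − s_k = (k**2 + 5*k + 7)/(k**4 + 10*k**3 + 35*k**2 + 50*k + 24)
(s_(k+1) − s_k) − t_k = (-2*k - 5)/(k**4 + 10*k**3 + 35*k**2 + 50*k + 24)

Invalid: residual (-2*k - 5)/(k**4 + 10*k**3 + 35*k**2 + 50*k + 24) ≠ 0.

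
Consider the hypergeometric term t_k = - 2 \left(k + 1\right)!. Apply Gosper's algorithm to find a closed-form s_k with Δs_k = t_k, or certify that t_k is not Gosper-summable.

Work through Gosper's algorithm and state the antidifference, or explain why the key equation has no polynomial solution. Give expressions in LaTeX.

Ratio r(k) = k + 2.
Factor: A=k + 2; B=1; C=1.
Key eq: (k + 2)·f(k+1) = (1)·f(k) + (1).
From deg A=1, deg B=0, deg C=0: d=-1.
deg f ≤ -1 is impossible — no certificate.

none — t_k is not Gosper-summable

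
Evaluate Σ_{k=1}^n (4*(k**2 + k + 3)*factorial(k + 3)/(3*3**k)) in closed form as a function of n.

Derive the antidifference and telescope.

S(n) = 4*3**(-n - 1)*n*factorial(n + 4)

r(k) = (k + 4)*(k + (k + 1)**2 + 4)/(3*(k**2 + k + 3)) after simplifying.
Normal form (A,B,C) = (k/3 + 4/3, 1, k**2 + k + 3).
Need (k/3 + 4/3)·f(k+1) − (1)·f(k) = k**2 + k + 3.
Bound: deg f ≤ 1.
Solve for f: f(k) = 3*(k - 1) (degree 1 ≤ 1).
Get s_k = R·t_k = 4*(k - 1)*factorial(k + 3)/3**k with R(k) = B(k−1)f(k)/C(k) = 3*(k - 1)/(k**2 + k + 3).
Check: Δs_k = 4*(k**2 + k + 3)*factorial(k + 3)/(3*3**k). ✓
Σ_(k=1)^n t_k = s_(n+1) − s_(1) = (4*3**(-n - 1)*n*factorial(n + 4)) − (0), i.e. 4*3**(-n - 1)*n*factorial(n + 4).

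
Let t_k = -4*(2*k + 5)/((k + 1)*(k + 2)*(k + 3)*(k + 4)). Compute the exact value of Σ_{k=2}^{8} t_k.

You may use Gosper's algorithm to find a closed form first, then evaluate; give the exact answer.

The ratio is (k + 1)*(2*k + 7)/((k + 5)*(2*k + 5)).
A = k + 1, B = k + 5, C = k + 5/2.
Set up (k + 1)·f(k+1) − (k + 4)·f(k) − (k + 5/2) = 0.
Degrees (1,1,1) ⇒ d ≤ 3.
Match coefficients ⇒ f(k) = k*(k + 2)*(k + 4)/6.
R(k) = B(k−1)·f(k)/C(k) = k*(k + 2)*(k + 4)**2/(3*(2*k + 5)); s_k = R·t_k = 4*k*(-k - 4)/(3*(k**2 + 4*k + 3)).
Verify: 4*(-2*k - 5)/(k**4 + 10*k**3 + 35*k**2 + 50*k + 24) matches t_k.
Telescoping: Σ = s_(9) − s_(2) = -13/10 − (-16/15) = -7/30.

Σ = -7/30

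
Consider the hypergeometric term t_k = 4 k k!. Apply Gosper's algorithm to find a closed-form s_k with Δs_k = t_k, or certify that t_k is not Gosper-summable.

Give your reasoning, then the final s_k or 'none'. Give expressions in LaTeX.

r(k) = (k + 1)**2/k after simplifying.
Gosper form: A/B · C(k+1)/C(k) with A=k + 1, B=1, C=k.
Solve (k + 1)·f(k+1) − (1)·f(k) = k.
deg f ≤ 0 (via 1,0,1).
Coefficient equations give f(k) = 1.
Certificate R = B(k−1)f/C = 1/k gives s_k = 4*factorial(k).
Verify: 4*k*factorial(k) matches t_k.

s_k = 4 k!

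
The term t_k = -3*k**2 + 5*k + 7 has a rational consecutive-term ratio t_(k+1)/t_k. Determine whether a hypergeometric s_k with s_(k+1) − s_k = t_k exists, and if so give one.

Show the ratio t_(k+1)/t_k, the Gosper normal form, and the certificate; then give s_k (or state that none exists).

The ratio is (3*k**2 + k - 9)/(3*k**2 - 5*k - 7).
Gosper form: A/B · C(k+1)/C(k) with A=1, B=1, C=k**2 - 5*k/3 - 7/3.
Key eq: (1)·f(k+1) = (1)·f(k) + (k**2 - 5*k/3 - 7/3).
Degrees (0,0,2) ⇒ d ≤ 3.
Coefficient equations give f(k) = k*(k**2 - 4*k - 4)/3.
Get s_k = R·t_k = k*(-k**2 + 4*k + 4) with R(k) = B(k−1)f(k)/C(k) = k*(k**2 - 4*k - 4)/(3*k**2 - 5*k - 7).
s_(k+1) − s_k = -3*k**2 + 5*k + 7 = t_k.

s_k = k*(-k**2 + 4*k + 4)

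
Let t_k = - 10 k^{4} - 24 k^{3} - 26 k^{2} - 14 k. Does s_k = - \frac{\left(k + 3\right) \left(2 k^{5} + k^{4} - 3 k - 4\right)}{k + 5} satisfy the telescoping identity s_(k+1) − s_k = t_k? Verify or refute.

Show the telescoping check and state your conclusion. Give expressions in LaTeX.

s_(k+1) = (k + 4)*(3*k - 2*(k + 1)**5 - (k + 1)**4 + 7)/(k + 6)
s_(k+1) − s_k = 2*(-5*k**6 - 59*k**5 - 222*k**4 - 364*k**3 - 323*k**2 - 137*k + 4)/(k**2 + 11*k + 30)
(s_(k+1) − s_k) − t_k = 2*(8*k**5 + 73*k**4 + 146*k**3 + 144*k**2 + 73*k + 4)/(k**2 + 11*k + 30)

Invalid: residual \frac{2 \left(8 k^{5} + 73 k^{4} + 146 k^{3} + 144 k^{2} + 73 k + 4\right)}{k^{2} + 11 k + 30} ≠ 0.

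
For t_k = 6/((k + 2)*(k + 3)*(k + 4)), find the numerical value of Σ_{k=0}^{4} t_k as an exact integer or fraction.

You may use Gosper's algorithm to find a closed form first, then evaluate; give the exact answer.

r(k) = (k + 2)/(k + 5) after simplifying.
Normal form (A,B,C) = (k + 2, k + 5, 1).
f must satisfy (k + 2)·f(k+1) − (k + 4)·f(k) = 1.
From deg A=1, deg B=1, deg C=0: d=2.
A polynomial solution: f(k) = k*(k + 5)/12.
Then R = B(k−1)f/C = k*(k + 4)*(k + 5)/12, so s_k = R(k)·t_k = k*(k + 5)/(2*(k + 2)*(k + 3)).
s_(k+1) − s_k = 6/(k**3 + 9*k**2 + 26*k + 24) = t_k.
Telescoping: Σ = s_(5) − s_(0) = 25/56 − (0) = 25/56.

Σ = 25/56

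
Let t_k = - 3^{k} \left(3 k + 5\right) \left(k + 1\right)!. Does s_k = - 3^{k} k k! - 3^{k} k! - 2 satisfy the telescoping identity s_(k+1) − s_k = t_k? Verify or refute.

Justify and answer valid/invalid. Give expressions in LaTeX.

s_(k+1) = -3*3**k*k**2*factorial(k) - 9*3**k*k*factorial(k) - 6*3**k*factorial(k) - 2
s_(k+1) − s_k = -3**k*(3*k + 5)*factorial(k + 1)
(s_(k+1) − s_k) − t_k = 0

Valid — Δs_k = t_k.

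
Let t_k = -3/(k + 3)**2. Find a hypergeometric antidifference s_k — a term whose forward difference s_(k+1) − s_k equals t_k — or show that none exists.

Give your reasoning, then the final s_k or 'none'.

none (Gosper's algorithm certifies no s_k)

Compute t_(k+1)/t_k: get (k + 3)**2/(k + 4)**2.
Normal form (A,B,C) = (k**2 + 6*k + 9, k**2 + 8*k + 16, 1).
Need (k**2 + 6*k + 9)·f(k+1) − (k**2 + 6*k + 9)·f(k) = 1.
From deg A=2, deg B=2, deg C=0: d=0.
f = c0 ⇒ A·f(k+1) − B(k−1)·f(k) − C = -1. The system {-1 = 0} is inconsistent; no antidifference.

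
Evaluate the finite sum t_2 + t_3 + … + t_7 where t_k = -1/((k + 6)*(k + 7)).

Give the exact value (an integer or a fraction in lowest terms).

r(k) = (k + 6)/(k + 8) after simplifying.
A = k + 6, B = k + 8, C = 1.
Need (k + 6)·f(k+1) − (k + 7)·f(k) = 1.
Degrees (1,1,0) ⇒ d ≤ 1.
Coefficient equations give f(k) = k/6.
Certificate R = B(k−1)f/C = k*(k + 7)/6 gives s_k = -k/(6*k + 36).
Check: Δs_k = -1/(k**2 + 13*k + 42). ✓
Evaluate s at k=8 and k=2: -2/21 and -1/24; difference -3/56.

Σ = -3/56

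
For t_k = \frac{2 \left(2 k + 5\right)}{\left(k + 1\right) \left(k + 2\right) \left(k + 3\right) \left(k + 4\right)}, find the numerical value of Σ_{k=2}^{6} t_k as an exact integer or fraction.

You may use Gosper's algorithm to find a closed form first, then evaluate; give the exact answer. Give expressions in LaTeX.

Σ = 13/120

Compute t_(k+1)/t_k: get (k + 1)*(2*k + 7)/((k + 5)*(2*k + 5)).
A = k + 1, B = k + 5, C = k + 5/2.
f must satisfy (k + 1)·f(k+1) − (k + 4)·f(k) = k + 5/2.
From deg A=1, deg B=1, deg C=1: d=3.
Coefficient equations give f(k) = k*(k + 2)*(k + 4)/6.
Get s_k = R·t_k = 2*k*(k + 4)/(3*(k**2 + 4*k + 3)) with R(k) = B(k−1)f(k)/C(k) = k*(k + 2)*(k + 4)**2/(3*(2*k + 5)).
s_(k+1) − s_k = 2*(2*k + 5)/(k**4 + 10*k**3 + 35*k**2 + 50*k + 24) = t_k.
Evaluate s at k=7 and k=2: 77/120 and 8/15; difference 13/120.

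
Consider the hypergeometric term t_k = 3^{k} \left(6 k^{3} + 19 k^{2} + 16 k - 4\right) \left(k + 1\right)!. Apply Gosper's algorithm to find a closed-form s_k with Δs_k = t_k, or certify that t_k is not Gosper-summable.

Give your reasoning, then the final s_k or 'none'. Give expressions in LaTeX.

r(k) = 3*(6*k**4 + 49*k**3 + 146*k**2 + 181*k + 74)/(6*k**3 + 19*k**2 + 16*k - 4) after simplifying.
Gosper form: A/B · C(k+1)/C(k) with A=3*k + 6, B=1, C=k**3 + 19*k**2/6 + 8*k/3 - 2/3.
Solve (3*k + 6)·f(k+1) − (1)·f(k) = k**3 + 19*k**2/6 + 8*k/3 - 2/3.
deg f ≤ 2 (via 1,0,3).
Match coefficients ⇒ f(k) = (2*k**2 - k - 2)/6.
Certificate R = B(k−1)f/C = (2*k**2 - k - 2)/(6*k**3 + 19*k**2 + 16*k - 4) gives s_k = 3**k*(2*k**2 - k - 2)*factorial(k + 1).
Δs = 3**k*(6*k**3 + 19*k**2 + 16*k - 4)*factorial(k + 1), as required.

s_k = 3^{k} \left(2 k^{2} - k - 2\right) \left(k + 1\right)!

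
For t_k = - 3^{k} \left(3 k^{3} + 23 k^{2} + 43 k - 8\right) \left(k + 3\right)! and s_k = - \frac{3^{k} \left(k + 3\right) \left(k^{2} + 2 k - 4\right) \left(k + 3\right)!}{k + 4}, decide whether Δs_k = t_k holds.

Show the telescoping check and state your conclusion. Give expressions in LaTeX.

s_(k+1) = -3**(k + 1)*(k + 4)*(k**2 + 4*k - 1)*factorial(k + 4)/(k + 5)
s_(k+1) − s_k = -3**k*(3*k**5 + 47*k**4 + 275*k**3 + 705*k**2 + 626*k - 132)*factorial(k + 3)/((k + 4)*(k + 5))
(s_(k+1) − s_k) − t_k = 3**k*(3*k + 14)*(k**3 + 7*k**2 + 12*k - 2)*factorial(k + 3)/((k + 4)*(k + 5))

Invalid: residual \frac{3^{k} \left(3 k + 14\right) \left(k^{3} + 7 k^{2} + 12 k - 2\right) \left(k + 3\right)!}{\left(k + 4\right) \left(k + 5\right)} ≠ 0.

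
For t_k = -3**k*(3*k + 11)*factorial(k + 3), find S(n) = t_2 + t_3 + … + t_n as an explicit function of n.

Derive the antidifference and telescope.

S(n) = -3*3**n*factorial(n + 4) + 1080

Ratio r(k) = 3*(k + 4)*(3*k + 14)/(3*k + 11).
So A=3*k + 12 and B=1, with C=k + 11/3.
Key eq: (3*k + 12)·f(k+1) = (1)·f(k) + (k + 11/3).
deg f ≤ 0 (via 1,0,1).
Solving with deg f ≤ 0: f(k) = 1/3.
Get s_k = R·t_k = -3**k*factorial(k + 3) with R(k) = B(k−1)f(k)/C(k) = 1/(3*k + 11).
Δs = -3**k*(3*k + 11)*factorial(k + 3), as required.
Evaluate: s_(n+1) = -3**(n + 1)*factorial(n + 4); subtract s_(2) = -1080 ⇒ S(n) = -3*3**n*factorial(n + 4) + 1080.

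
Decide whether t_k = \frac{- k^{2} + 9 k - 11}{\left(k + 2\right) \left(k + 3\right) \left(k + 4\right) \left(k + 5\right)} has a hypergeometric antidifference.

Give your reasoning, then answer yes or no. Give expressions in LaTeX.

Yes. s_k = \frac{k \left(- k^{2} - k - 42\right)}{8 \left(k + 2\right) \left(k + 3\right) \left(k + 4\right)}.

Ratio r(k) = (k + 2)*(-9*k + (k + 1)**2 + 2)/((k + 6)*(k**2 - 9*k + 11)).
Take A(k)=k + 2, B(k)=k + 6, C(k)=k**2 - 9*k + 11.
Set up (k + 2)·f(k+1) − (k + 5)·f(k) − (k**2 - 9*k + 11) = 0.
deg f ≤ 3 (via 1,1,2).
Coefficient equations give f(k) = k*(k**2 + k + 42)/8.
So s_k = (B(k−1)f/C)·t_k = (k*(k + 5)*(k**2 + k + 42)/(8*(k**2 - 9*k + 11)))·t_k = k*(-k**2 - k - 42)/(8*(k + 2)*(k + 3)*(k + 4)).
Verify: (-k**2 + 9*k - 11)/(k**4 + 14*k**3 + 71*k**2 + 154*k + 120) matches t_k.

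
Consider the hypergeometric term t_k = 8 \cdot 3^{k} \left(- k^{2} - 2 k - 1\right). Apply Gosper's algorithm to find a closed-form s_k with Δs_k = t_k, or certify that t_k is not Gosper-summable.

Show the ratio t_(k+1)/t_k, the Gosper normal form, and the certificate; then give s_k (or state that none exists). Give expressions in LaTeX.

Compute t_(k+1)/t_k: get 3*(k**2 + 4*k + 4)/(k**2 + 2*k + 1).
Normal form (A,B,C) = (3, 1, k**2 + 2*k + 1).
Set up (3)·f(k+1) − (1)·f(k) − (k**2 + 2*k + 1) = 0.
deg f ≤ 2 (via 0,0,2).
A polynomial solution: f(k) = (k**2 - k + 1)/2.
Then R = B(k−1)f/C = (k**2 - k + 1)/(2*(k + 1)**2), so s_k = R(k)·t_k = 4*3**k*(-k**2 + k - 1).
Δs = 8*3**k*(-k**2 - 2*k - 1), as required.

s_k = 4 \cdot 3^{k} \left(- k^{2} + k - 1\right)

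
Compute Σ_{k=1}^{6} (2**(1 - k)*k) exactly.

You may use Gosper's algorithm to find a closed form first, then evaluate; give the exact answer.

Σ = 15/4

Compute t_(k+1)/t_k: get (k + 1)/(2*k).
Normal form (A,B,C) = (1/2, 1, k).
Set up (1/2)·f(k+1) − (1)·f(k) − (k) = 0.
deg f ≤ 1 (via 0,0,1).
Solve for f: f(k) = -2*(k + 1) (degree 1 ≤ 1).
So s_k = (B(k−1)f/C)·t_k = (-2*(k + 1)/k)·t_k = 2**(2 - k)*(-k - 1).
s_(k+1) − s_k = 2**(1 - k)*k = t_k.
Σ_(k=1)^(6) t_k = s_(7) − s_(1) = -1/4 − (-4) = 15/4.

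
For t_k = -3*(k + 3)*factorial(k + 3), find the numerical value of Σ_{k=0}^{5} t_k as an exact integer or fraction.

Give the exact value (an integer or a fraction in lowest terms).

Ratio r(k) = (k + 4)**2/(k + 3).
A = k + 4, B = 1, C = k + 3.
Key eq: (k + 4)·f(k+1) = (1)·f(k) + (k + 3).
From deg A=1, deg B=0, deg C=1: d=0.
A polynomial solution: f(k) = 1.
Then R = B(k−1)f/C = 1/(k + 3), so s_k = R(k)·t_k = -3*factorial(k + 3).
s_(k+1) − s_k = -3*(k + 3)*factorial(k + 3) = t_k.
Σ_(k=0)^(5) t_k = s_(6) − s_(0) = -1088640 − (-18) = -1088622.

Σ = -1088622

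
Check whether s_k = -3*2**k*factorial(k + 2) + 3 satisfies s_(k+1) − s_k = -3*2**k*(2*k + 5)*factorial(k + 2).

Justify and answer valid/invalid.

s_(k+1) = -3*2**(k + 1)*factorial(k + 3) + 3
s_(k+1) − s_k = -3*2**k*(2*k + 5)*factorial(k + 2)
(s_(k+1) − s_k) − t_k = 0

valid (s_(k+1) − s_k reduces to t_k)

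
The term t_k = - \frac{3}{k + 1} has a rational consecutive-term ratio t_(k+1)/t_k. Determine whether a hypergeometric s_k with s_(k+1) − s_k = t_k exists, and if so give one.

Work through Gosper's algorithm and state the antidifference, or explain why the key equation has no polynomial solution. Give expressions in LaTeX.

r(k) = (k + 1)/(k + 2) after simplifying.
So A=k + 1 and B=k + 2, with C=1.
Set up (k + 1)·f(k+1) − (k + 1)·f(k) − (1) = 0.
Bound: deg f ≤ 0.
Generic f = c0 gives residual -1; -1 = 0 cannot hold, so t_k is not Gosper-summable.

none (Gosper's algorithm certifies no s_k)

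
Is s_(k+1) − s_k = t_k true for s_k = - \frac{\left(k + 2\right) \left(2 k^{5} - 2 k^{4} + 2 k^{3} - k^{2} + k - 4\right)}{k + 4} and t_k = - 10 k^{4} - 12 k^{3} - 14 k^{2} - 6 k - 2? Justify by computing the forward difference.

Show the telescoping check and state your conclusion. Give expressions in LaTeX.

s_(k+1) = (-2*k**6 - 14*k**5 - 38*k**4 - 55*k**3 - 46*k**2 - 19*k + 6)/(k + 5)
s_(k+1) − s_k = 2*(-5*k**6 - 43*k**5 - 107*k**4 - 126*k**3 - 105*k**2 - 44*k - 8)/(k**2 + 9*k + 20)
(s_(k+1) − s_k) − t_k = 2*(8*k**5 + 54*k**4 + 60*k**3 + 63*k**2 + 25*k + 12)/(k**2 + 9*k + 20)

Invalid: residual \frac{2 \left(8 k^{5} + 54 k^{4} + 60 k^{3} + 63 k^{2} + 25 k + 12\right)}{k^{2} + 9 k + 20} ≠ 0.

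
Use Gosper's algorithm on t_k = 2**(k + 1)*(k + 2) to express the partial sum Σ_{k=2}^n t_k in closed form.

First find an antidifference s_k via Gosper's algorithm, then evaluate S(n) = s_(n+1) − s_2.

r(k) = 2*(k + 3)/(k + 2) after simplifying.
Gosper form: A/B · C(k+1)/C(k) with A=2, B=1, C=k + 2.
Solve (2)·f(k+1) − (1)·f(k) = k + 2.
Degrees (0,0,1) ⇒ d ≤ 1.
Coefficient equations give f(k) = k.
So s_k = (B(k−1)f/C)·t_k = (k/(k + 2))·t_k = 2**(k + 1)*k.
Check: Δs_k = 2**(k + 1)*(k + 2). ✓
Telescope: S(n) = s_(n+1) − s_(2) = 2**(n + 2)*(n + 1) − (16) = 4*2**n*n + 4*2**n - 16.

S(n) = 4*2**n*n + 4*2**n - 16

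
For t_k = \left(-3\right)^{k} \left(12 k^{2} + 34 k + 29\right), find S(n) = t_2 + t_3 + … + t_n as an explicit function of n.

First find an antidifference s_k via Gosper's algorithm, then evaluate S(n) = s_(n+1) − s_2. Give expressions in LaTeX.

S(n) = 9 \left(-3\right)^{n} n^{2} + 30 \left(-3\right)^{n} n + 27 \left(-3\right)^{n} + 198

t_(k+1)/t_k = 3*(-12*k**2 - 58*k - 75)/(12*k**2 + 34*k + 29).
A = -3, B = 1, C = k**2 + 17*k/6 + 29/12.
Set up (-3)·f(k+1) − (1)·f(k) − (k**2 + 17*k/6 + 29/12) = 0.
Bound: deg f ≤ 2.
Solving with deg f ≤ 2: f(k) = -(3*k**2 + 4*k + 2)/12.
Certificate R = B(k−1)f/C = -(3*k**2 + 4*k + 2)/(12*k**2 + 34*k + 29) gives s_k = (-3)**k*(-3*k**2 - 4*k - 2).
Check: Δs_k = (-3)**k*(12*k**2 + 34*k + 29). ✓
Telescope: S(n) = s_(n+1) − s_(2) = 3*(-3)**n*(3*n**2 + 10*n + 9) − (-198) = 9*(-3)**n*n**2 + 30*(-3)**n*n + 27*(-3)**n + 198.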